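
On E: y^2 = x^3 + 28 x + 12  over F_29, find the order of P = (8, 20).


Compute successive multiples of P until we hit O:
  1P = (8, 20)
  2P = (7, 0)
  3P = (8, 9)
  4P = O

ord(P) = 4


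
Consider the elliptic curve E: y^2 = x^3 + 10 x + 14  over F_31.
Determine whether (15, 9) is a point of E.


Check whether y^2 = x^3 + 10 x + 14 (mod 31) for (x, y) = (15, 9).
LHS: y^2 = 9^2 mod 31 = 19
RHS: x^3 + 10 x + 14 = 15^3 + 10*15 + 14 mod 31 = 5
LHS != RHS

No, not on the curve


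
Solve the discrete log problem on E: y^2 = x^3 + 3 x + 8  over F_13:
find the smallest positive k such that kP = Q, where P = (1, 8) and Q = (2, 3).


Enumerate multiples of P until we hit Q = (2, 3):
  1P = (1, 8)
  2P = (2, 3)
Match found at i = 2.

k = 2


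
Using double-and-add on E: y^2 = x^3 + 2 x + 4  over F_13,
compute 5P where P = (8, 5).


k = 5 = 101_2 (binary, LSB first: 101)
Double-and-add from P = (8, 5):
  bit 0 = 1: acc = O + (8, 5) = (8, 5)
  bit 1 = 0: acc unchanged = (8, 5)
  bit 2 = 1: acc = (8, 5) + (10, 6) = (5, 3)

5P = (5, 3)


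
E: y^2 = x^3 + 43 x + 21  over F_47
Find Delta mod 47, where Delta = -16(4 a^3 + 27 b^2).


4 a^3 + 27 b^2 = 4*43^3 + 27*21^2 = 318028 + 11907 = 329935
Delta = -16 * (329935) = -5278960
Delta mod 47 = 33

Delta = 33 (mod 47)


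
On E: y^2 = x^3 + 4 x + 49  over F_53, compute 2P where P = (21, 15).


Doubling: s = (3 x1^2 + a) / (2 y1)
s = (3*21^2 + 4) / (2*15) mod 53 = 46
x3 = s^2 - 2 x1 mod 53 = 46^2 - 2*21 = 7
y3 = s (x1 - x3) - y1 mod 53 = 46 * (21 - 7) - 15 = 46

2P = (7, 46)


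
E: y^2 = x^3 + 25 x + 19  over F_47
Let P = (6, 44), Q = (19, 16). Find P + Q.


P != Q, so use the chord formula.
s = (y2 - y1) / (x2 - x1) = (19) / (13) mod 47 = 34
x3 = s^2 - x1 - x2 mod 47 = 34^2 - 6 - 19 = 3
y3 = s (x1 - x3) - y1 mod 47 = 34 * (6 - 3) - 44 = 11

P + Q = (3, 11)


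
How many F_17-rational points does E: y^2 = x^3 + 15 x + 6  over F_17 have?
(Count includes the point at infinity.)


For each x in F_17, count y with y^2 = x^3 + 15 x + 6 mod 17:
  x = 5: RHS = 2, y in [6, 11]  -> 2 point(s)
  x = 8: RHS = 9, y in [3, 14]  -> 2 point(s)
  x = 10: RHS = 0, y in [0]  -> 1 point(s)
  x = 13: RHS = 1, y in [1, 16]  -> 2 point(s)
  x = 14: RHS = 2, y in [6, 11]  -> 2 point(s)
  x = 15: RHS = 2, y in [6, 11]  -> 2 point(s)
Affine points: 11. Add the point at infinity: total = 12.

#E(F_17) = 12


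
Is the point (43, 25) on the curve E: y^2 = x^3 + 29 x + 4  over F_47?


Check whether y^2 = x^3 + 29 x + 4 (mod 47) for (x, y) = (43, 25).
LHS: y^2 = 25^2 mod 47 = 14
RHS: x^3 + 29 x + 4 = 43^3 + 29*43 + 4 mod 47 = 12
LHS != RHS

No, not on the curve


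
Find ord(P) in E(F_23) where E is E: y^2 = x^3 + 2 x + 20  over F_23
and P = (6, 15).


Compute successive multiples of P until we hit O:
  1P = (6, 15)
  2P = (4, 0)
  3P = (6, 8)
  4P = O

ord(P) = 4


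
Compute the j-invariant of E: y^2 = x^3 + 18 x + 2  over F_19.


Delta = -16(4 a^3 + 27 b^2) mod 19 = 8
-1728 * (4 a)^3 = -1728 * (4*18)^3 mod 19 = 12
j = 12 * 8^(-1) mod 19 = 11

j = 11 (mod 19)


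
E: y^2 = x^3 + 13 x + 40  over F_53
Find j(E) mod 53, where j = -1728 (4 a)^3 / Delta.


Delta = -16(4 a^3 + 27 b^2) mod 53 = 27
-1728 * (4 a)^3 = -1728 * (4*13)^3 mod 53 = 32
j = 32 * 27^(-1) mod 53 = 11

j = 11 (mod 53)


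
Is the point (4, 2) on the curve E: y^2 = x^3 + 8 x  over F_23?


Check whether y^2 = x^3 + 8 x + 0 (mod 23) for (x, y) = (4, 2).
LHS: y^2 = 2^2 mod 23 = 4
RHS: x^3 + 8 x + 0 = 4^3 + 8*4 + 0 mod 23 = 4
LHS = RHS

Yes, on the curve


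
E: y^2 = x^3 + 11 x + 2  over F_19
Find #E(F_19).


For each x in F_19, count y with y^2 = x^3 + 11 x + 2 mod 19:
  x = 3: RHS = 5, y in [9, 10]  -> 2 point(s)
  x = 5: RHS = 11, y in [7, 12]  -> 2 point(s)
  x = 7: RHS = 4, y in [2, 17]  -> 2 point(s)
  x = 12: RHS = 0, y in [0]  -> 1 point(s)
  x = 13: RHS = 5, y in [9, 10]  -> 2 point(s)
  x = 18: RHS = 9, y in [3, 16]  -> 2 point(s)
Affine points: 11. Add the point at infinity: total = 12.

#E(F_19) = 12


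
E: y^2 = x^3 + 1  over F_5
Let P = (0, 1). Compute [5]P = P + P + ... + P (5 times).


k = 5 = 101_2 (binary, LSB first: 101)
Double-and-add from P = (0, 1):
  bit 0 = 1: acc = O + (0, 1) = (0, 1)
  bit 1 = 0: acc unchanged = (0, 1)
  bit 2 = 1: acc = (0, 1) + (0, 1) = (0, 4)

5P = (0, 4)


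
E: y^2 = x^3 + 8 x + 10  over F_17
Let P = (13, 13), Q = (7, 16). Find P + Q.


P != Q, so use the chord formula.
s = (y2 - y1) / (x2 - x1) = (3) / (11) mod 17 = 8
x3 = s^2 - x1 - x2 mod 17 = 8^2 - 13 - 7 = 10
y3 = s (x1 - x3) - y1 mod 17 = 8 * (13 - 10) - 13 = 11

P + Q = (10, 11)


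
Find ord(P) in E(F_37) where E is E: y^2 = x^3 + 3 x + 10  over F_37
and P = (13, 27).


Compute successive multiples of P until we hit O:
  1P = (13, 27)
  2P = (23, 6)
  3P = (8, 18)
  4P = (0, 26)
  5P = (17, 4)
  6P = (10, 2)
  7P = (30, 4)
  8P = (3, 3)
  ... (continuing to 41P)
  41P = O

ord(P) = 41


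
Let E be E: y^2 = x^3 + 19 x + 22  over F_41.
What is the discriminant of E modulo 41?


4 a^3 + 27 b^2 = 4*19^3 + 27*22^2 = 27436 + 13068 = 40504
Delta = -16 * (40504) = -648064
Delta mod 41 = 23

Delta = 23 (mod 41)


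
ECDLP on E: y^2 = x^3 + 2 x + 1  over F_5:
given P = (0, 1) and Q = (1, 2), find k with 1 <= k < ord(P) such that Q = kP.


Enumerate multiples of P until we hit Q = (1, 2):
  1P = (0, 1)
  2P = (1, 3)
  3P = (3, 3)
  4P = (3, 2)
  5P = (1, 2)
Match found at i = 5.

k = 5


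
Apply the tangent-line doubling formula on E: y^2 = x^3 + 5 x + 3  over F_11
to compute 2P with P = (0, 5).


Doubling: s = (3 x1^2 + a) / (2 y1)
s = (3*0^2 + 5) / (2*5) mod 11 = 6
x3 = s^2 - 2 x1 mod 11 = 6^2 - 2*0 = 3
y3 = s (x1 - x3) - y1 mod 11 = 6 * (0 - 3) - 5 = 10

2P = (3, 10)


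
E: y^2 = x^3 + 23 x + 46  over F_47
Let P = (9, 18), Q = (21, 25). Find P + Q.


P != Q, so use the chord formula.
s = (y2 - y1) / (x2 - x1) = (7) / (12) mod 47 = 28
x3 = s^2 - x1 - x2 mod 47 = 28^2 - 9 - 21 = 2
y3 = s (x1 - x3) - y1 mod 47 = 28 * (9 - 2) - 18 = 37

P + Q = (2, 37)


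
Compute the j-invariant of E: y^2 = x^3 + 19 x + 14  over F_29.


Delta = -16(4 a^3 + 27 b^2) mod 29 = 5
-1728 * (4 a)^3 = -1728 * (4*19)^3 mod 29 = 7
j = 7 * 5^(-1) mod 29 = 13

j = 13 (mod 29)


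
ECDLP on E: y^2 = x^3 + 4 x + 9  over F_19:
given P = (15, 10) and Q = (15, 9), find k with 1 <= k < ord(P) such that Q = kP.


Enumerate multiples of P until we hit Q = (15, 9):
  1P = (15, 10)
  2P = (14, 4)
  3P = (7, 0)
  4P = (14, 15)
  5P = (15, 9)
Match found at i = 5.

k = 5


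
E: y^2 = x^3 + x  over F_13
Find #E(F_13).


For each x in F_13, count y with y^2 = x^3 + 1 x + 0 mod 13:
  x = 0: RHS = 0, y in [0]  -> 1 point(s)
  x = 2: RHS = 10, y in [6, 7]  -> 2 point(s)
  x = 3: RHS = 4, y in [2, 11]  -> 2 point(s)
  x = 4: RHS = 3, y in [4, 9]  -> 2 point(s)
  x = 5: RHS = 0, y in [0]  -> 1 point(s)
  x = 6: RHS = 1, y in [1, 12]  -> 2 point(s)
  x = 7: RHS = 12, y in [5, 8]  -> 2 point(s)
  x = 8: RHS = 0, y in [0]  -> 1 point(s)
  x = 9: RHS = 10, y in [6, 7]  -> 2 point(s)
  x = 10: RHS = 9, y in [3, 10]  -> 2 point(s)
  x = 11: RHS = 3, y in [4, 9]  -> 2 point(s)
Affine points: 19. Add the point at infinity: total = 20.

#E(F_13) = 20


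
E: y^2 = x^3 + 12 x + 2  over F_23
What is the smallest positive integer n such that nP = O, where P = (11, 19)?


Compute successive multiples of P until we hit O:
  1P = (11, 19)
  2P = (5, 16)
  3P = (13, 3)
  4P = (17, 6)
  5P = (8, 9)
  6P = (10, 15)
  7P = (18, 22)
  8P = (20, 10)
  ... (continuing to 27P)
  27P = O

ord(P) = 27


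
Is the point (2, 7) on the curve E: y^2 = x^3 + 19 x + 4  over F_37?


Check whether y^2 = x^3 + 19 x + 4 (mod 37) for (x, y) = (2, 7).
LHS: y^2 = 7^2 mod 37 = 12
RHS: x^3 + 19 x + 4 = 2^3 + 19*2 + 4 mod 37 = 13
LHS != RHS

No, not on the curve


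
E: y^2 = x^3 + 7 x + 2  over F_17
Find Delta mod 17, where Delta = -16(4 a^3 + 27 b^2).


4 a^3 + 27 b^2 = 4*7^3 + 27*2^2 = 1372 + 108 = 1480
Delta = -16 * (1480) = -23680
Delta mod 17 = 1

Delta = 1 (mod 17)


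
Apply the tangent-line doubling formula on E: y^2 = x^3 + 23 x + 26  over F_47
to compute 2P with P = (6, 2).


Doubling: s = (3 x1^2 + a) / (2 y1)
s = (3*6^2 + 23) / (2*2) mod 47 = 21
x3 = s^2 - 2 x1 mod 47 = 21^2 - 2*6 = 6
y3 = s (x1 - x3) - y1 mod 47 = 21 * (6 - 6) - 2 = 45

2P = (6, 45)


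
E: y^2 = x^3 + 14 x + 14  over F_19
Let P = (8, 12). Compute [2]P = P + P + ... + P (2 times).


k = 2 = 10_2 (binary, LSB first: 01)
Double-and-add from P = (8, 12):
  bit 0 = 0: acc unchanged = O
  bit 1 = 1: acc = O + (14, 3) = (14, 3)

2P = (14, 3)


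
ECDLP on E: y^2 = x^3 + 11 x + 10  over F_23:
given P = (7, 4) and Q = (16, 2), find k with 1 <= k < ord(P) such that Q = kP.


Enumerate multiples of P until we hit Q = (16, 2):
  1P = (7, 4)
  2P = (21, 7)
  3P = (13, 21)
  4P = (4, 16)
  5P = (5, 11)
  6P = (6, 4)
  7P = (10, 19)
  8P = (8, 14)
  9P = (16, 21)
  10P = (3, 1)
  11P = (15, 13)
  12P = (17, 2)
  13P = (11, 6)
  14P = (11, 17)
  15P = (17, 21)
  16P = (15, 10)
  17P = (3, 22)
  18P = (16, 2)
Match found at i = 18.

k = 18


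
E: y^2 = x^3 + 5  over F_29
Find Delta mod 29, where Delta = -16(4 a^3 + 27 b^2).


4 a^3 + 27 b^2 = 4*0^3 + 27*5^2 = 0 + 675 = 675
Delta = -16 * (675) = -10800
Delta mod 29 = 17

Delta = 17 (mod 29)


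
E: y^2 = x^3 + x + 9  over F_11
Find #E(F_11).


For each x in F_11, count y with y^2 = x^3 + 1 x + 9 mod 11:
  x = 0: RHS = 9, y in [3, 8]  -> 2 point(s)
  x = 1: RHS = 0, y in [0]  -> 1 point(s)
  x = 4: RHS = 0, y in [0]  -> 1 point(s)
  x = 6: RHS = 0, y in [0]  -> 1 point(s)
  x = 8: RHS = 1, y in [1, 10]  -> 2 point(s)
Affine points: 7. Add the point at infinity: total = 8.

#E(F_11) = 8


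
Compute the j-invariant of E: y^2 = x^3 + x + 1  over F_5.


Delta = -16(4 a^3 + 27 b^2) mod 5 = 4
-1728 * (4 a)^3 = -1728 * (4*1)^3 mod 5 = 3
j = 3 * 4^(-1) mod 5 = 2

j = 2 (mod 5)


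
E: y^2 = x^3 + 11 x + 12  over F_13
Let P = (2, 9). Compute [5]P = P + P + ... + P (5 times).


k = 5 = 101_2 (binary, LSB first: 101)
Double-and-add from P = (2, 9):
  bit 0 = 1: acc = O + (2, 9) = (2, 9)
  bit 1 = 0: acc unchanged = (2, 9)
  bit 2 = 1: acc = (2, 9) + (12, 0) = (8, 12)

5P = (8, 12)


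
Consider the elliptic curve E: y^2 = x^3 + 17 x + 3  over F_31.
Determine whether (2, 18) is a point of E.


Check whether y^2 = x^3 + 17 x + 3 (mod 31) for (x, y) = (2, 18).
LHS: y^2 = 18^2 mod 31 = 14
RHS: x^3 + 17 x + 3 = 2^3 + 17*2 + 3 mod 31 = 14
LHS = RHS

Yes, on the curve


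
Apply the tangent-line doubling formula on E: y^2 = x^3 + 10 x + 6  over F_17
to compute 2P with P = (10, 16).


Doubling: s = (3 x1^2 + a) / (2 y1)
s = (3*10^2 + 10) / (2*16) mod 17 = 15
x3 = s^2 - 2 x1 mod 17 = 15^2 - 2*10 = 1
y3 = s (x1 - x3) - y1 mod 17 = 15 * (10 - 1) - 16 = 0

2P = (1, 0)


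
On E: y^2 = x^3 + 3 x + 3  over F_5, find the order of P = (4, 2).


Compute successive multiples of P until we hit O:
  1P = (4, 2)
  2P = (3, 2)
  3P = (3, 3)
  4P = (4, 3)
  5P = O

ord(P) = 5


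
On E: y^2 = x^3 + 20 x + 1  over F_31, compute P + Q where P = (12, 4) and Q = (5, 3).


P != Q, so use the chord formula.
s = (y2 - y1) / (x2 - x1) = (30) / (24) mod 31 = 9
x3 = s^2 - x1 - x2 mod 31 = 9^2 - 12 - 5 = 2
y3 = s (x1 - x3) - y1 mod 31 = 9 * (12 - 2) - 4 = 24

P + Q = (2, 24)


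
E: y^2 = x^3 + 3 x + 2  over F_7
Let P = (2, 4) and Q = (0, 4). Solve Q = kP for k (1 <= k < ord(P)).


Enumerate multiples of P until we hit Q = (0, 4):
  1P = (2, 4)
  2P = (4, 1)
  3P = (5, 4)
  4P = (0, 3)
  5P = (0, 4)
Match found at i = 5.

k = 5


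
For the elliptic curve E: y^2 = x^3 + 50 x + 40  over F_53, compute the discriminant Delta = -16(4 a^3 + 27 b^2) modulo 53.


4 a^3 + 27 b^2 = 4*50^3 + 27*40^2 = 500000 + 43200 = 543200
Delta = -16 * (543200) = -8691200
Delta mod 53 = 5

Delta = 5 (mod 53)


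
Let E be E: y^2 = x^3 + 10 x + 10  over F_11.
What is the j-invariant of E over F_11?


Delta = -16(4 a^3 + 27 b^2) mod 11 = 6
-1728 * (4 a)^3 = -1728 * (4*10)^3 mod 11 = 9
j = 9 * 6^(-1) mod 11 = 7

j = 7 (mod 11)


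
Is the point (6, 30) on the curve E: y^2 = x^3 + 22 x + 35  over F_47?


Check whether y^2 = x^3 + 22 x + 35 (mod 47) for (x, y) = (6, 30).
LHS: y^2 = 30^2 mod 47 = 7
RHS: x^3 + 22 x + 35 = 6^3 + 22*6 + 35 mod 47 = 7
LHS = RHS

Yes, on the curve


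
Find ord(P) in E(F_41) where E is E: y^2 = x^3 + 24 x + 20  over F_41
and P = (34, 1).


Compute successive multiples of P until we hit O:
  1P = (34, 1)
  2P = (16, 21)
  3P = (14, 36)
  4P = (14, 5)
  5P = (16, 20)
  6P = (34, 40)
  7P = O

ord(P) = 7


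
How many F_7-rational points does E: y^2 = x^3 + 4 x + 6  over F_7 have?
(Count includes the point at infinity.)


For each x in F_7, count y with y^2 = x^3 + 4 x + 6 mod 7:
  x = 1: RHS = 4, y in [2, 5]  -> 2 point(s)
  x = 2: RHS = 1, y in [1, 6]  -> 2 point(s)
  x = 4: RHS = 2, y in [3, 4]  -> 2 point(s)
  x = 5: RHS = 4, y in [2, 5]  -> 2 point(s)
  x = 6: RHS = 1, y in [1, 6]  -> 2 point(s)
Affine points: 10. Add the point at infinity: total = 11.

#E(F_7) = 11


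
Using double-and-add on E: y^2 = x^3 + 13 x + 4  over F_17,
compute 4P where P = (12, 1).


k = 4 = 100_2 (binary, LSB first: 001)
Double-and-add from P = (12, 1):
  bit 0 = 0: acc unchanged = O
  bit 1 = 0: acc unchanged = O
  bit 2 = 1: acc = O + (9, 0) = (9, 0)

4P = (9, 0)


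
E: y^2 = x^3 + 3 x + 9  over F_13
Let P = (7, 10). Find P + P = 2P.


Doubling: s = (3 x1^2 + a) / (2 y1)
s = (3*7^2 + 3) / (2*10) mod 13 = 1
x3 = s^2 - 2 x1 mod 13 = 1^2 - 2*7 = 0
y3 = s (x1 - x3) - y1 mod 13 = 1 * (7 - 0) - 10 = 10

2P = (0, 10)


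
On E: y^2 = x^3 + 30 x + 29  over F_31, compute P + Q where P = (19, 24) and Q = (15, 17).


P != Q, so use the chord formula.
s = (y2 - y1) / (x2 - x1) = (24) / (27) mod 31 = 25
x3 = s^2 - x1 - x2 mod 31 = 25^2 - 19 - 15 = 2
y3 = s (x1 - x3) - y1 mod 31 = 25 * (19 - 2) - 24 = 29

P + Q = (2, 29)


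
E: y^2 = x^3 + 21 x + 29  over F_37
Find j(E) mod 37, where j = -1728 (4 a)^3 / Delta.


Delta = -16(4 a^3 + 27 b^2) mod 37 = 27
-1728 * (4 a)^3 = -1728 * (4*21)^3 mod 37 = 11
j = 11 * 27^(-1) mod 37 = 10

j = 10 (mod 37)


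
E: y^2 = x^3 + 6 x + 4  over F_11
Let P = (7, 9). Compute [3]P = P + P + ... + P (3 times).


k = 3 = 11_2 (binary, LSB first: 11)
Double-and-add from P = (7, 9):
  bit 0 = 1: acc = O + (7, 9) = (7, 9)
  bit 1 = 1: acc = (7, 9) + (6, 5) = (3, 7)

3P = (3, 7)


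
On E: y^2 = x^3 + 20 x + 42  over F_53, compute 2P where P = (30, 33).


Doubling: s = (3 x1^2 + a) / (2 y1)
s = (3*30^2 + 20) / (2*33) mod 53 = 38
x3 = s^2 - 2 x1 mod 53 = 38^2 - 2*30 = 6
y3 = s (x1 - x3) - y1 mod 53 = 38 * (30 - 6) - 33 = 31

2P = (6, 31)


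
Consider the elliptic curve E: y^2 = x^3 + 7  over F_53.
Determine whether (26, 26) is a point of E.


Check whether y^2 = x^3 + 0 x + 7 (mod 53) for (x, y) = (26, 26).
LHS: y^2 = 26^2 mod 53 = 40
RHS: x^3 + 0 x + 7 = 26^3 + 0*26 + 7 mod 53 = 40
LHS = RHS

Yes, on the curve


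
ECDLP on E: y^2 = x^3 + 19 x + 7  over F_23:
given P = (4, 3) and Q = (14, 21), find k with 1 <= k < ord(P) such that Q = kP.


Enumerate multiples of P until we hit Q = (14, 21):
  1P = (4, 3)
  2P = (10, 22)
  3P = (12, 10)
  4P = (11, 11)
  5P = (14, 2)
  6P = (8, 2)
  7P = (1, 2)
  8P = (13, 17)
  9P = (7, 0)
  10P = (13, 6)
  11P = (1, 21)
  12P = (8, 21)
  13P = (14, 21)
Match found at i = 13.

k = 13


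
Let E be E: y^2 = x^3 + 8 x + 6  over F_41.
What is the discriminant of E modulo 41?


4 a^3 + 27 b^2 = 4*8^3 + 27*6^2 = 2048 + 972 = 3020
Delta = -16 * (3020) = -48320
Delta mod 41 = 19

Delta = 19 (mod 41)


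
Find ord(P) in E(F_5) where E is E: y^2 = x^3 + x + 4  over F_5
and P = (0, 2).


Compute successive multiples of P until we hit O:
  1P = (0, 2)
  2P = (1, 4)
  3P = (3, 2)
  4P = (2, 3)
  5P = (2, 2)
  6P = (3, 3)
  7P = (1, 1)
  8P = (0, 3)
  ... (continuing to 9P)
  9P = O

ord(P) = 9


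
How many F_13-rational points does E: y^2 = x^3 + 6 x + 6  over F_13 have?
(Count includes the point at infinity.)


For each x in F_13, count y with y^2 = x^3 + 6 x + 6 mod 13:
  x = 1: RHS = 0, y in [0]  -> 1 point(s)
  x = 2: RHS = 0, y in [0]  -> 1 point(s)
  x = 3: RHS = 12, y in [5, 8]  -> 2 point(s)
  x = 4: RHS = 3, y in [4, 9]  -> 2 point(s)
  x = 7: RHS = 1, y in [1, 12]  -> 2 point(s)
  x = 9: RHS = 9, y in [3, 10]  -> 2 point(s)
  x = 10: RHS = 0, y in [0]  -> 1 point(s)
  x = 11: RHS = 12, y in [5, 8]  -> 2 point(s)
  x = 12: RHS = 12, y in [5, 8]  -> 2 point(s)
Affine points: 15. Add the point at infinity: total = 16.

#E(F_13) = 16


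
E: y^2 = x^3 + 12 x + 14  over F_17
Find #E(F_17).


For each x in F_17, count y with y^2 = x^3 + 12 x + 14 mod 17:
  x = 3: RHS = 9, y in [3, 14]  -> 2 point(s)
  x = 6: RHS = 13, y in [8, 9]  -> 2 point(s)
  x = 7: RHS = 16, y in [4, 13]  -> 2 point(s)
  x = 9: RHS = 1, y in [1, 16]  -> 2 point(s)
  x = 11: RHS = 15, y in [7, 10]  -> 2 point(s)
  x = 12: RHS = 16, y in [4, 13]  -> 2 point(s)
  x = 13: RHS = 4, y in [2, 15]  -> 2 point(s)
  x = 14: RHS = 2, y in [6, 11]  -> 2 point(s)
  x = 15: RHS = 16, y in [4, 13]  -> 2 point(s)
  x = 16: RHS = 1, y in [1, 16]  -> 2 point(s)
Affine points: 20. Add the point at infinity: total = 21.

#E(F_17) = 21


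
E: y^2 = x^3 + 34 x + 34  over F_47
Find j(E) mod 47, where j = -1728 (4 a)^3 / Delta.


Delta = -16(4 a^3 + 27 b^2) mod 47 = 14
-1728 * (4 a)^3 = -1728 * (4*34)^3 mod 47 = 35
j = 35 * 14^(-1) mod 47 = 26

j = 26 (mod 47)


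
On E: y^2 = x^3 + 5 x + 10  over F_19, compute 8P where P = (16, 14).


k = 8 = 1000_2 (binary, LSB first: 0001)
Double-and-add from P = (16, 14):
  bit 0 = 0: acc unchanged = O
  bit 1 = 0: acc unchanged = O
  bit 2 = 0: acc unchanged = O
  bit 3 = 1: acc = O + (1, 4) = (1, 4)

8P = (1, 4)


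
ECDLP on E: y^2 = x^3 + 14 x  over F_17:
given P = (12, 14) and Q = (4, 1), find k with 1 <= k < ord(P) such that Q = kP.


Enumerate multiples of P until we hit Q = (4, 1):
  1P = (12, 14)
  2P = (1, 7)
  3P = (3, 1)
  4P = (15, 10)
  5P = (5, 5)
  6P = (2, 11)
  7P = (7, 13)
  8P = (13, 13)
  9P = (10, 1)
  10P = (16, 11)
  11P = (14, 13)
  12P = (4, 16)
  13P = (0, 0)
  14P = (4, 1)
Match found at i = 14.

k = 14


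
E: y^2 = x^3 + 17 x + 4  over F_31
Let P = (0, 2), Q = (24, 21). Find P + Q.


P != Q, so use the chord formula.
s = (y2 - y1) / (x2 - x1) = (19) / (24) mod 31 = 15
x3 = s^2 - x1 - x2 mod 31 = 15^2 - 0 - 24 = 15
y3 = s (x1 - x3) - y1 mod 31 = 15 * (0 - 15) - 2 = 21

P + Q = (15, 21)


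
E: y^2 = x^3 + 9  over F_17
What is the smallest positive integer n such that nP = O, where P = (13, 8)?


Compute successive multiples of P until we hit O:
  1P = (13, 8)
  2P = (0, 14)
  3P = (2, 0)
  4P = (0, 3)
  5P = (13, 9)
  6P = O

ord(P) = 6


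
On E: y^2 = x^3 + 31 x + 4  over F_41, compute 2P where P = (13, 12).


Doubling: s = (3 x1^2 + a) / (2 y1)
s = (3*13^2 + 31) / (2*12) mod 41 = 19
x3 = s^2 - 2 x1 mod 41 = 19^2 - 2*13 = 7
y3 = s (x1 - x3) - y1 mod 41 = 19 * (13 - 7) - 12 = 20

2P = (7, 20)


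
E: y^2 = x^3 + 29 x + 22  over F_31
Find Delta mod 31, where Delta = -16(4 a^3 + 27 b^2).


4 a^3 + 27 b^2 = 4*29^3 + 27*22^2 = 97556 + 13068 = 110624
Delta = -16 * (110624) = -1769984
Delta mod 31 = 23

Delta = 23 (mod 31)


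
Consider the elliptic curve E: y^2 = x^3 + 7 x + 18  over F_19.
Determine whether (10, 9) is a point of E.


Check whether y^2 = x^3 + 7 x + 18 (mod 19) for (x, y) = (10, 9).
LHS: y^2 = 9^2 mod 19 = 5
RHS: x^3 + 7 x + 18 = 10^3 + 7*10 + 18 mod 19 = 5
LHS = RHS

Yes, on the curve


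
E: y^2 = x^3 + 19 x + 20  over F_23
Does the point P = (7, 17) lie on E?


Check whether y^2 = x^3 + 19 x + 20 (mod 23) for (x, y) = (7, 17).
LHS: y^2 = 17^2 mod 23 = 13
RHS: x^3 + 19 x + 20 = 7^3 + 19*7 + 20 mod 23 = 13
LHS = RHS

Yes, on the curve


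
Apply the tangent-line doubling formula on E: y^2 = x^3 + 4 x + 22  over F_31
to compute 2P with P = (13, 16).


Doubling: s = (3 x1^2 + a) / (2 y1)
s = (3*13^2 + 4) / (2*16) mod 31 = 15
x3 = s^2 - 2 x1 mod 31 = 15^2 - 2*13 = 13
y3 = s (x1 - x3) - y1 mod 31 = 15 * (13 - 13) - 16 = 15

2P = (13, 15)


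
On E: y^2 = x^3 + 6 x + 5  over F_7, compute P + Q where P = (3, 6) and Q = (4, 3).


P != Q, so use the chord formula.
s = (y2 - y1) / (x2 - x1) = (4) / (1) mod 7 = 4
x3 = s^2 - x1 - x2 mod 7 = 4^2 - 3 - 4 = 2
y3 = s (x1 - x3) - y1 mod 7 = 4 * (3 - 2) - 6 = 5

P + Q = (2, 5)


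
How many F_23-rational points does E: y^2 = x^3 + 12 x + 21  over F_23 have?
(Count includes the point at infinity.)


For each x in F_23, count y with y^2 = x^3 + 12 x + 21 mod 23:
  x = 4: RHS = 18, y in [8, 15]  -> 2 point(s)
  x = 8: RHS = 8, y in [10, 13]  -> 2 point(s)
  x = 11: RHS = 12, y in [9, 14]  -> 2 point(s)
  x = 14: RHS = 12, y in [9, 14]  -> 2 point(s)
  x = 16: RHS = 8, y in [10, 13]  -> 2 point(s)
  x = 17: RHS = 9, y in [3, 20]  -> 2 point(s)
  x = 19: RHS = 1, y in [1, 22]  -> 2 point(s)
  x = 20: RHS = 4, y in [2, 21]  -> 2 point(s)
  x = 21: RHS = 12, y in [9, 14]  -> 2 point(s)
  x = 22: RHS = 8, y in [10, 13]  -> 2 point(s)
Affine points: 20. Add the point at infinity: total = 21.

#E(F_23) = 21


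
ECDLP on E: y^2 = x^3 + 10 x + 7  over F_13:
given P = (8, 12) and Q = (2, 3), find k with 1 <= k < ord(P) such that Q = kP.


Enumerate multiples of P until we hit Q = (2, 3):
  1P = (8, 12)
  2P = (6, 7)
  3P = (2, 3)
Match found at i = 3.

k = 3


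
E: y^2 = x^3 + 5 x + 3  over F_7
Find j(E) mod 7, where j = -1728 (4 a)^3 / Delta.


Delta = -16(4 a^3 + 27 b^2) mod 7 = 5
-1728 * (4 a)^3 = -1728 * (4*5)^3 mod 7 = 6
j = 6 * 5^(-1) mod 7 = 4

j = 4 (mod 7)


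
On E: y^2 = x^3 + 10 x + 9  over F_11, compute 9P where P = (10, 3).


k = 9 = 1001_2 (binary, LSB first: 1001)
Double-and-add from P = (10, 3):
  bit 0 = 1: acc = O + (10, 3) = (10, 3)
  bit 1 = 0: acc unchanged = (10, 3)
  bit 2 = 0: acc unchanged = (10, 3)
  bit 3 = 1: acc = (10, 3) + (3, 0) = (2, 2)

9P = (2, 2)


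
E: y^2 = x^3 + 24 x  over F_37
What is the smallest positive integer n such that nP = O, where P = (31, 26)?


Compute successive multiples of P until we hit O:
  1P = (31, 26)
  2P = (11, 2)
  3P = (29, 6)
  4P = (3, 32)
  5P = (24, 28)
  6P = (7, 20)
  7P = (6, 8)
  8P = (30, 28)
  ... (continuing to 50P)
  50P = O

ord(P) = 50


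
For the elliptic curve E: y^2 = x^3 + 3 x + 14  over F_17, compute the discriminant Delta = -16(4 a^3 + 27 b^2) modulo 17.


4 a^3 + 27 b^2 = 4*3^3 + 27*14^2 = 108 + 5292 = 5400
Delta = -16 * (5400) = -86400
Delta mod 17 = 11

Delta = 11 (mod 17)


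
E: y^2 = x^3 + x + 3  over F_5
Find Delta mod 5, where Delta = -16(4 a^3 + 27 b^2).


4 a^3 + 27 b^2 = 4*1^3 + 27*3^2 = 4 + 243 = 247
Delta = -16 * (247) = -3952
Delta mod 5 = 3

Delta = 3 (mod 5)


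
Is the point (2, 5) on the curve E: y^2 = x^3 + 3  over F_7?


Check whether y^2 = x^3 + 0 x + 3 (mod 7) for (x, y) = (2, 5).
LHS: y^2 = 5^2 mod 7 = 4
RHS: x^3 + 0 x + 3 = 2^3 + 0*2 + 3 mod 7 = 4
LHS = RHS

Yes, on the curve


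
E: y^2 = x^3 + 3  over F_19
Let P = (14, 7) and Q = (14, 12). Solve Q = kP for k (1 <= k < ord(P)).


Enumerate multiples of P until we hit Q = (14, 12):
  1P = (14, 7)
  2P = (7, 2)
  3P = (2, 7)
  4P = (3, 12)
  5P = (11, 2)
  6P = (1, 2)
  7P = (1, 17)
  8P = (11, 17)
  9P = (3, 7)
  10P = (2, 12)
  11P = (7, 17)
  12P = (14, 12)
Match found at i = 12.

k = 12


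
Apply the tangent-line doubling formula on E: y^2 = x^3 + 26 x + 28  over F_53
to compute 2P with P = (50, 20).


Doubling: s = (3 x1^2 + a) / (2 y1)
s = (3*50^2 + 26) / (2*20) mod 53 = 0
x3 = s^2 - 2 x1 mod 53 = 0^2 - 2*50 = 6
y3 = s (x1 - x3) - y1 mod 53 = 0 * (50 - 6) - 20 = 33

2P = (6, 33)


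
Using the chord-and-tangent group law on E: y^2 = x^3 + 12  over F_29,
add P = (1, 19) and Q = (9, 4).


P != Q, so use the chord formula.
s = (y2 - y1) / (x2 - x1) = (14) / (8) mod 29 = 9
x3 = s^2 - x1 - x2 mod 29 = 9^2 - 1 - 9 = 13
y3 = s (x1 - x3) - y1 mod 29 = 9 * (1 - 13) - 19 = 18

P + Q = (13, 18)


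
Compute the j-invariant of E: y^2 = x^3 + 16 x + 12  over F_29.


Delta = -16(4 a^3 + 27 b^2) mod 29 = 13
-1728 * (4 a)^3 = -1728 * (4*16)^3 mod 29 = 11
j = 11 * 13^(-1) mod 29 = 12

j = 12 (mod 29)


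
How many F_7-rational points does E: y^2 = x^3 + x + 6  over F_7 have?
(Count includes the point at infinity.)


For each x in F_7, count y with y^2 = x^3 + 1 x + 6 mod 7:
  x = 1: RHS = 1, y in [1, 6]  -> 2 point(s)
  x = 2: RHS = 2, y in [3, 4]  -> 2 point(s)
  x = 3: RHS = 1, y in [1, 6]  -> 2 point(s)
  x = 4: RHS = 4, y in [2, 5]  -> 2 point(s)
  x = 6: RHS = 4, y in [2, 5]  -> 2 point(s)
Affine points: 10. Add the point at infinity: total = 11.

#E(F_7) = 11


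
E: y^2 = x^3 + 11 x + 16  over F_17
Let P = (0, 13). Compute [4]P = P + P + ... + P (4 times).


k = 4 = 100_2 (binary, LSB first: 001)
Double-and-add from P = (0, 13):
  bit 0 = 0: acc unchanged = O
  bit 1 = 0: acc unchanged = O
  bit 2 = 1: acc = O + (0, 4) = (0, 4)

4P = (0, 4)


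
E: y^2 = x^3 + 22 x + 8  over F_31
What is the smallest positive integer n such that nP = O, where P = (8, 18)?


Compute successive multiples of P until we hit O:
  1P = (8, 18)
  2P = (29, 7)
  3P = (29, 24)
  4P = (8, 13)
  5P = O

ord(P) = 5


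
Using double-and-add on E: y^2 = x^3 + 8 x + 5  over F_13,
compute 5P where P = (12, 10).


k = 5 = 101_2 (binary, LSB first: 101)
Double-and-add from P = (12, 10):
  bit 0 = 1: acc = O + (12, 10) = (12, 10)
  bit 1 = 0: acc unchanged = (12, 10)
  bit 2 = 1: acc = (12, 10) + (6, 3) = (9, 0)

5P = (9, 0)


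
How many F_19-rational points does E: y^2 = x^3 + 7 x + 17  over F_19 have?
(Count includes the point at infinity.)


For each x in F_19, count y with y^2 = x^3 + 7 x + 17 mod 19:
  x = 0: RHS = 17, y in [6, 13]  -> 2 point(s)
  x = 1: RHS = 6, y in [5, 14]  -> 2 point(s)
  x = 2: RHS = 1, y in [1, 18]  -> 2 point(s)
  x = 5: RHS = 6, y in [5, 14]  -> 2 point(s)
  x = 6: RHS = 9, y in [3, 16]  -> 2 point(s)
  x = 9: RHS = 11, y in [7, 12]  -> 2 point(s)
  x = 10: RHS = 4, y in [2, 17]  -> 2 point(s)
  x = 11: RHS = 0, y in [0]  -> 1 point(s)
  x = 12: RHS = 5, y in [9, 10]  -> 2 point(s)
  x = 13: RHS = 6, y in [5, 14]  -> 2 point(s)
  x = 14: RHS = 9, y in [3, 16]  -> 2 point(s)
  x = 15: RHS = 1, y in [1, 18]  -> 2 point(s)
  x = 16: RHS = 7, y in [8, 11]  -> 2 point(s)
  x = 18: RHS = 9, y in [3, 16]  -> 2 point(s)
Affine points: 27. Add the point at infinity: total = 28.

#E(F_19) = 28


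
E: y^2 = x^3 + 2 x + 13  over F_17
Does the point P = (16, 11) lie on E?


Check whether y^2 = x^3 + 2 x + 13 (mod 17) for (x, y) = (16, 11).
LHS: y^2 = 11^2 mod 17 = 2
RHS: x^3 + 2 x + 13 = 16^3 + 2*16 + 13 mod 17 = 10
LHS != RHS

No, not on the curve


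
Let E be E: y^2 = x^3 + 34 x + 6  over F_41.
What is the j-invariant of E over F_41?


Delta = -16(4 a^3 + 27 b^2) mod 41 = 4
-1728 * (4 a)^3 = -1728 * (4*34)^3 mod 41 = 20
j = 20 * 4^(-1) mod 41 = 5

j = 5 (mod 41)


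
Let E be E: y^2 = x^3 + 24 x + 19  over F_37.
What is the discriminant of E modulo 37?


4 a^3 + 27 b^2 = 4*24^3 + 27*19^2 = 55296 + 9747 = 65043
Delta = -16 * (65043) = -1040688
Delta mod 37 = 11

Delta = 11 (mod 37)


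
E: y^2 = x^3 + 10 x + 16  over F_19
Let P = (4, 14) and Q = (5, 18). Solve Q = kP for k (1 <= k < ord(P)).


Enumerate multiples of P until we hit Q = (5, 18):
  1P = (4, 14)
  2P = (15, 8)
  3P = (16, 15)
  4P = (6, 8)
  5P = (18, 9)
  6P = (17, 11)
  7P = (3, 15)
  8P = (13, 14)
  9P = (2, 5)
  10P = (0, 4)
  11P = (7, 7)
  12P = (5, 1)
  13P = (8, 0)
  14P = (5, 18)
Match found at i = 14.

k = 14


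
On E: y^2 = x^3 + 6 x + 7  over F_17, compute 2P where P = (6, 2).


Doubling: s = (3 x1^2 + a) / (2 y1)
s = (3*6^2 + 6) / (2*2) mod 17 = 3
x3 = s^2 - 2 x1 mod 17 = 3^2 - 2*6 = 14
y3 = s (x1 - x3) - y1 mod 17 = 3 * (6 - 14) - 2 = 8

2P = (14, 8)


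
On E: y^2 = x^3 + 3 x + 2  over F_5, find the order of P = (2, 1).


Compute successive multiples of P until we hit O:
  1P = (2, 1)
  2P = (1, 4)
  3P = (1, 1)
  4P = (2, 4)
  5P = O

ord(P) = 5


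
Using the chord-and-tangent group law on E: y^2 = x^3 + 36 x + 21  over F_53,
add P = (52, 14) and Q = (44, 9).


P != Q, so use the chord formula.
s = (y2 - y1) / (x2 - x1) = (48) / (45) mod 53 = 47
x3 = s^2 - x1 - x2 mod 53 = 47^2 - 52 - 44 = 46
y3 = s (x1 - x3) - y1 mod 53 = 47 * (52 - 46) - 14 = 3

P + Q = (46, 3)


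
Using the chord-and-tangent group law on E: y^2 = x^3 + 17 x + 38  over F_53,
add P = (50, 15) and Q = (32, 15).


P != Q, so use the chord formula.
s = (y2 - y1) / (x2 - x1) = (0) / (35) mod 53 = 0
x3 = s^2 - x1 - x2 mod 53 = 0^2 - 50 - 32 = 24
y3 = s (x1 - x3) - y1 mod 53 = 0 * (50 - 24) - 15 = 38

P + Q = (24, 38)


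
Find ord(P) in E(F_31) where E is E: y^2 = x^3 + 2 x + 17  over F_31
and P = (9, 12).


Compute successive multiples of P until we hit O:
  1P = (9, 12)
  2P = (29, 6)
  3P = (12, 23)
  4P = (20, 20)
  5P = (22, 18)
  6P = (7, 8)
  7P = (19, 30)
  8P = (5, 20)
  ... (continuing to 41P)
  41P = O

ord(P) = 41


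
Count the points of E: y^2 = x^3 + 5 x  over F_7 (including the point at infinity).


For each x in F_7, count y with y^2 = x^3 + 5 x + 0 mod 7:
  x = 0: RHS = 0, y in [0]  -> 1 point(s)
  x = 2: RHS = 4, y in [2, 5]  -> 2 point(s)
  x = 3: RHS = 0, y in [0]  -> 1 point(s)
  x = 4: RHS = 0, y in [0]  -> 1 point(s)
  x = 6: RHS = 1, y in [1, 6]  -> 2 point(s)
Affine points: 7. Add the point at infinity: total = 8.

#E(F_7) = 8


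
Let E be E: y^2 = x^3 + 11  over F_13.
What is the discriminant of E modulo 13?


4 a^3 + 27 b^2 = 4*0^3 + 27*11^2 = 0 + 3267 = 3267
Delta = -16 * (3267) = -52272
Delta mod 13 = 1

Delta = 1 (mod 13)


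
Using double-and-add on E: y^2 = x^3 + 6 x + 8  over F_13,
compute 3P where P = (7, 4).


k = 3 = 11_2 (binary, LSB first: 11)
Double-and-add from P = (7, 4):
  bit 0 = 1: acc = O + (7, 4) = (7, 4)
  bit 1 = 1: acc = (7, 4) + (3, 1) = (6, 0)

3P = (6, 0)


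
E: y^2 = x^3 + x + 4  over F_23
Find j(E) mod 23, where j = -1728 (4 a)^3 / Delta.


Delta = -16(4 a^3 + 27 b^2) mod 23 = 16
-1728 * (4 a)^3 = -1728 * (4*1)^3 mod 23 = 15
j = 15 * 16^(-1) mod 23 = 11

j = 11 (mod 23)


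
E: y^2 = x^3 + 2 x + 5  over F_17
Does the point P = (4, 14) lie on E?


Check whether y^2 = x^3 + 2 x + 5 (mod 17) for (x, y) = (4, 14).
LHS: y^2 = 14^2 mod 17 = 9
RHS: x^3 + 2 x + 5 = 4^3 + 2*4 + 5 mod 17 = 9
LHS = RHS

Yes, on the curve


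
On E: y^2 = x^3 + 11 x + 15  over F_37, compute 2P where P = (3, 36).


Doubling: s = (3 x1^2 + a) / (2 y1)
s = (3*3^2 + 11) / (2*36) mod 37 = 18
x3 = s^2 - 2 x1 mod 37 = 18^2 - 2*3 = 22
y3 = s (x1 - x3) - y1 mod 37 = 18 * (3 - 22) - 36 = 29

2P = (22, 29)


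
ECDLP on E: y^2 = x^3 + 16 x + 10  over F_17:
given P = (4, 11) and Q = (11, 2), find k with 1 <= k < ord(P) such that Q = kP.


Enumerate multiples of P until we hit Q = (11, 2):
  1P = (4, 11)
  2P = (11, 15)
  3P = (11, 2)
Match found at i = 3.

k = 3


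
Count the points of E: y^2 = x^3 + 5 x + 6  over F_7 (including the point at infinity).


For each x in F_7, count y with y^2 = x^3 + 5 x + 6 mod 7:
  x = 5: RHS = 2, y in [3, 4]  -> 2 point(s)
  x = 6: RHS = 0, y in [0]  -> 1 point(s)
Affine points: 3. Add the point at infinity: total = 4.

#E(F_7) = 4


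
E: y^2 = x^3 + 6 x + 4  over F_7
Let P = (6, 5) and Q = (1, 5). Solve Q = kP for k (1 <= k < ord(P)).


Enumerate multiples of P until we hit Q = (1, 5):
  1P = (6, 5)
  2P = (4, 1)
  3P = (1, 5)
Match found at i = 3.

k = 3


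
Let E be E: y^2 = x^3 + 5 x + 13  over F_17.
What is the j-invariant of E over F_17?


Delta = -16(4 a^3 + 27 b^2) mod 17 = 14
-1728 * (4 a)^3 = -1728 * (4*5)^3 mod 17 = 9
j = 9 * 14^(-1) mod 17 = 14

j = 14 (mod 17)


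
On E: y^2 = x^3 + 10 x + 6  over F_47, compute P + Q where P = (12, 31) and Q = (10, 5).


P != Q, so use the chord formula.
s = (y2 - y1) / (x2 - x1) = (21) / (45) mod 47 = 13
x3 = s^2 - x1 - x2 mod 47 = 13^2 - 12 - 10 = 6
y3 = s (x1 - x3) - y1 mod 47 = 13 * (12 - 6) - 31 = 0

P + Q = (6, 0)


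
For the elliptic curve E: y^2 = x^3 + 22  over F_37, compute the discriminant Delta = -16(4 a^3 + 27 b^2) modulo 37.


4 a^3 + 27 b^2 = 4*0^3 + 27*22^2 = 0 + 13068 = 13068
Delta = -16 * (13068) = -209088
Delta mod 37 = 36

Delta = 36 (mod 37)


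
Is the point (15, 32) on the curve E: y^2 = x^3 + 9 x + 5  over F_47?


Check whether y^2 = x^3 + 9 x + 5 (mod 47) for (x, y) = (15, 32).
LHS: y^2 = 32^2 mod 47 = 37
RHS: x^3 + 9 x + 5 = 15^3 + 9*15 + 5 mod 47 = 37
LHS = RHS

Yes, on the curve


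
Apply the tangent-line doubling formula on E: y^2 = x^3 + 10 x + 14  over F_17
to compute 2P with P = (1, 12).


Doubling: s = (3 x1^2 + a) / (2 y1)
s = (3*1^2 + 10) / (2*12) mod 17 = 14
x3 = s^2 - 2 x1 mod 17 = 14^2 - 2*1 = 7
y3 = s (x1 - x3) - y1 mod 17 = 14 * (1 - 7) - 12 = 6

2P = (7, 6)


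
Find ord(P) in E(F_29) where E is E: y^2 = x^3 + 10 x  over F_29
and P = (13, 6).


Compute successive multiples of P until we hit O:
  1P = (13, 6)
  2P = (7, 6)
  3P = (9, 23)
  4P = (16, 14)
  5P = (20, 14)
  6P = (5, 28)
  7P = (24, 17)
  8P = (22, 14)
  ... (continuing to 17P)
  17P = O

ord(P) = 17


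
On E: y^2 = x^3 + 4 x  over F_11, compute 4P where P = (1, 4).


k = 4 = 100_2 (binary, LSB first: 001)
Double-and-add from P = (1, 4):
  bit 0 = 0: acc unchanged = O
  bit 1 = 0: acc unchanged = O
  bit 2 = 1: acc = O + (1, 4) = (1, 4)

4P = (1, 4)


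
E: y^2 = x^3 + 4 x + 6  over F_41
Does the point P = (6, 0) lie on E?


Check whether y^2 = x^3 + 4 x + 6 (mod 41) for (x, y) = (6, 0).
LHS: y^2 = 0^2 mod 41 = 0
RHS: x^3 + 4 x + 6 = 6^3 + 4*6 + 6 mod 41 = 0
LHS = RHS

Yes, on the curve


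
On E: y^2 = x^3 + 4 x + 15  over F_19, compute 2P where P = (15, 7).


k = 2 = 10_2 (binary, LSB first: 01)
Double-and-add from P = (15, 7):
  bit 0 = 0: acc unchanged = O
  bit 1 = 1: acc = O + (9, 18) = (9, 18)

2P = (9, 18)


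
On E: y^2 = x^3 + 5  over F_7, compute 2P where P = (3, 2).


Doubling: s = (3 x1^2 + a) / (2 y1)
s = (3*3^2 + 0) / (2*2) mod 7 = 5
x3 = s^2 - 2 x1 mod 7 = 5^2 - 2*3 = 5
y3 = s (x1 - x3) - y1 mod 7 = 5 * (3 - 5) - 2 = 2

2P = (5, 2)


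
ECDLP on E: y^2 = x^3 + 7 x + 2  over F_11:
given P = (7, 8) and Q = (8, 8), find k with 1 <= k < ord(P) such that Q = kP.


Enumerate multiples of P until we hit Q = (8, 8):
  1P = (7, 8)
  2P = (8, 3)
  3P = (10, 7)
  4P = (10, 4)
  5P = (8, 8)
Match found at i = 5.

k = 5


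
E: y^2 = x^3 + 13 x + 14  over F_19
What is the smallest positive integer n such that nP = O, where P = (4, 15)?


Compute successive multiples of P until we hit O:
  1P = (4, 15)
  2P = (16, 10)
  3P = (3, 2)
  4P = (10, 2)
  5P = (6, 2)
  6P = (18, 0)
  7P = (6, 17)
  8P = (10, 17)
  ... (continuing to 12P)
  12P = O

ord(P) = 12


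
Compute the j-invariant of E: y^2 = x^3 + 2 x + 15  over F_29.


Delta = -16(4 a^3 + 27 b^2) mod 29 = 18
-1728 * (4 a)^3 = -1728 * (4*2)^3 mod 29 = 25
j = 25 * 18^(-1) mod 29 = 3

j = 3 (mod 29)


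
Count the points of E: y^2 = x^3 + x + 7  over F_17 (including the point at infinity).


For each x in F_17, count y with y^2 = x^3 + 1 x + 7 mod 17:
  x = 1: RHS = 9, y in [3, 14]  -> 2 point(s)
  x = 2: RHS = 0, y in [0]  -> 1 point(s)
  x = 5: RHS = 1, y in [1, 16]  -> 2 point(s)
  x = 6: RHS = 8, y in [5, 12]  -> 2 point(s)
  x = 7: RHS = 0, y in [0]  -> 1 point(s)
  x = 8: RHS = 0, y in [0]  -> 1 point(s)
  x = 12: RHS = 13, y in [8, 9]  -> 2 point(s)
Affine points: 11. Add the point at infinity: total = 12.

#E(F_17) = 12


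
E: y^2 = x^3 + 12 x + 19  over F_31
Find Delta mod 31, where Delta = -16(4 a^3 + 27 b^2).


4 a^3 + 27 b^2 = 4*12^3 + 27*19^2 = 6912 + 9747 = 16659
Delta = -16 * (16659) = -266544
Delta mod 31 = 25

Delta = 25 (mod 31)


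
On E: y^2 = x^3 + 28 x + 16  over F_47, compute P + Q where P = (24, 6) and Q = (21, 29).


P != Q, so use the chord formula.
s = (y2 - y1) / (x2 - x1) = (23) / (44) mod 47 = 8
x3 = s^2 - x1 - x2 mod 47 = 8^2 - 24 - 21 = 19
y3 = s (x1 - x3) - y1 mod 47 = 8 * (24 - 19) - 6 = 34

P + Q = (19, 34)


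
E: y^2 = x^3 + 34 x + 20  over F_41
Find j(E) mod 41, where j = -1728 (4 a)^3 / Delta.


Delta = -16(4 a^3 + 27 b^2) mod 41 = 32
-1728 * (4 a)^3 = -1728 * (4*34)^3 mod 41 = 20
j = 20 * 32^(-1) mod 41 = 16

j = 16 (mod 41)


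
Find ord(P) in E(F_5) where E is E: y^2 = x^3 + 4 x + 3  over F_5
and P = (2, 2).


Compute successive multiples of P until we hit O:
  1P = (2, 2)
  2P = (2, 3)
  3P = O

ord(P) = 3


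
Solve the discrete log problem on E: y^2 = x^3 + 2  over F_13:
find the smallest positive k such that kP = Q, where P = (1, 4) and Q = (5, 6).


Enumerate multiples of P until we hit Q = (5, 6):
  1P = (1, 4)
  2P = (2, 7)
  3P = (6, 7)
  4P = (10, 1)
  5P = (5, 6)
Match found at i = 5.

k = 5


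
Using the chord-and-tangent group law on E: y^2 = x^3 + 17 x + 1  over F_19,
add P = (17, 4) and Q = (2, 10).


P != Q, so use the chord formula.
s = (y2 - y1) / (x2 - x1) = (6) / (4) mod 19 = 11
x3 = s^2 - x1 - x2 mod 19 = 11^2 - 17 - 2 = 7
y3 = s (x1 - x3) - y1 mod 19 = 11 * (17 - 7) - 4 = 11

P + Q = (7, 11)


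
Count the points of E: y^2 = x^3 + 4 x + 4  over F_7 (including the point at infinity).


For each x in F_7, count y with y^2 = x^3 + 4 x + 4 mod 7:
  x = 0: RHS = 4, y in [2, 5]  -> 2 point(s)
  x = 1: RHS = 2, y in [3, 4]  -> 2 point(s)
  x = 3: RHS = 1, y in [1, 6]  -> 2 point(s)
  x = 4: RHS = 0, y in [0]  -> 1 point(s)
  x = 5: RHS = 2, y in [3, 4]  -> 2 point(s)
Affine points: 9. Add the point at infinity: total = 10.

#E(F_7) = 10


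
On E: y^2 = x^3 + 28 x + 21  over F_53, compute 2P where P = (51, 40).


Doubling: s = (3 x1^2 + a) / (2 y1)
s = (3*51^2 + 28) / (2*40) mod 53 = 27
x3 = s^2 - 2 x1 mod 53 = 27^2 - 2*51 = 44
y3 = s (x1 - x3) - y1 mod 53 = 27 * (51 - 44) - 40 = 43

2P = (44, 43)


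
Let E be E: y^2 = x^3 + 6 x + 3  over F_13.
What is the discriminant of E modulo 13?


4 a^3 + 27 b^2 = 4*6^3 + 27*3^2 = 864 + 243 = 1107
Delta = -16 * (1107) = -17712
Delta mod 13 = 7

Delta = 7 (mod 13)


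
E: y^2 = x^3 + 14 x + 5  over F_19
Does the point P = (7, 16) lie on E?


Check whether y^2 = x^3 + 14 x + 5 (mod 19) for (x, y) = (7, 16).
LHS: y^2 = 16^2 mod 19 = 9
RHS: x^3 + 14 x + 5 = 7^3 + 14*7 + 5 mod 19 = 9
LHS = RHS

Yes, on the curve


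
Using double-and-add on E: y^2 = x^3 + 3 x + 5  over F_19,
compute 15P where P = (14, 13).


k = 15 = 1111_2 (binary, LSB first: 1111)
Double-and-add from P = (14, 13):
  bit 0 = 1: acc = O + (14, 13) = (14, 13)
  bit 1 = 1: acc = (14, 13) + (0, 10) = (16, 11)
  bit 2 = 1: acc = (16, 11) + (9, 1) = (10, 3)
  bit 3 = 1: acc = (10, 3) + (6, 7) = (4, 10)

15P = (4, 10)


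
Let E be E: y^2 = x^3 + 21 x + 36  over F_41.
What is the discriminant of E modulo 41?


4 a^3 + 27 b^2 = 4*21^3 + 27*36^2 = 37044 + 34992 = 72036
Delta = -16 * (72036) = -1152576
Delta mod 41 = 16

Delta = 16 (mod 41)


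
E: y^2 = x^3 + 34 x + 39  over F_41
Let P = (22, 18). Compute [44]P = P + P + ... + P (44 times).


k = 44 = 101100_2 (binary, LSB first: 001101)
Double-and-add from P = (22, 18):
  bit 0 = 0: acc unchanged = O
  bit 1 = 0: acc unchanged = O
  bit 2 = 1: acc = O + (18, 28) = (18, 28)
  bit 3 = 1: acc = (18, 28) + (21, 25) = (3, 39)
  bit 4 = 0: acc unchanged = (3, 39)
  bit 5 = 1: acc = (3, 39) + (24, 40) = (18, 13)

44P = (18, 13)


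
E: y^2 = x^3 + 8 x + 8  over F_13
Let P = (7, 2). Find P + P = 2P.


Doubling: s = (3 x1^2 + a) / (2 y1)
s = (3*7^2 + 8) / (2*2) mod 13 = 3
x3 = s^2 - 2 x1 mod 13 = 3^2 - 2*7 = 8
y3 = s (x1 - x3) - y1 mod 13 = 3 * (7 - 8) - 2 = 8

2P = (8, 8)


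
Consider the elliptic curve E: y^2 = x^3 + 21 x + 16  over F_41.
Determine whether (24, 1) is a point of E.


Check whether y^2 = x^3 + 21 x + 16 (mod 41) for (x, y) = (24, 1).
LHS: y^2 = 1^2 mod 41 = 1
RHS: x^3 + 21 x + 16 = 24^3 + 21*24 + 16 mod 41 = 35
LHS != RHS

No, not on the curve
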